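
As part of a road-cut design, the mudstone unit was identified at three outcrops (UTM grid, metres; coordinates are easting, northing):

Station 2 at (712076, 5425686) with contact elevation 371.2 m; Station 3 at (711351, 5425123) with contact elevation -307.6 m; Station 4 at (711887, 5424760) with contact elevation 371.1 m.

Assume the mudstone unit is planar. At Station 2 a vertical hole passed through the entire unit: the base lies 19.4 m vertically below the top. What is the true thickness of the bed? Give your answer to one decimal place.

Let the plane be z = a·easting + b·northing + c.
Station 3−Station 2: −725a − 563b = −678.8;  Station 4−Station 2: −189a − 926b = −0.1.
Solving gives a = 1.11252, b = −0.22696.
|∇z| = √(a²+b²) = 1.13544, so dip δ = arctan(1.13544) = 48.63°.
True thickness = vertical thickness × cos δ = 19.4 × cos 48.63° = 12.8 m.

12.8 m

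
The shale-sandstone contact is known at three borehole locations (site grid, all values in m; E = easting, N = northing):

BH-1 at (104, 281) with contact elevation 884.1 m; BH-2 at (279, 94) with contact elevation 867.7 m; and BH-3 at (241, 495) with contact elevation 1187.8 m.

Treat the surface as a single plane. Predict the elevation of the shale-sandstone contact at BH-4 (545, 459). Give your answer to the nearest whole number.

Let the plane be z = a·E + b·N + c.
BH-2−BH-1: 175a − 187b = −16.4;  BH-3−BH-1: 137a + 214b = 303.7.
Solving gives a = 0.84483, b = 0.87831.
Then c = 884.1 − a·104 − b·281 = 549.43.
At (545, 459): z = 460.4 + 403.1 + 549.43 = 1413.0 m.

1413 m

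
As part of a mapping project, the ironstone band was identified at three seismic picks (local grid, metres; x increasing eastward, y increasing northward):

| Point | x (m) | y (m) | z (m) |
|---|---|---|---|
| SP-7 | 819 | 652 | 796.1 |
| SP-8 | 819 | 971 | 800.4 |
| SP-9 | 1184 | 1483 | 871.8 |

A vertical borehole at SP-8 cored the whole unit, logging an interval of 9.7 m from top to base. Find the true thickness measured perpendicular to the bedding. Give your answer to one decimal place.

Two edge vectors: SP-7→SP-8 = (0, 319, 4.3), SP-7→SP-9 = (365, 831, 75.7).
Normal n = (SP-7→SP-8) × (SP-7→SP-9) = (20575, 1569.5, -116435).
So ∂z/∂x = −n_x/n_z = 0.17671 and ∂z/∂y = −n_y/n_z = 0.01348.
|∇z| = √(a²+b²) = 0.17722, so dip δ = arctan(0.17722) = 10.05°.
True thickness = vertical thickness × cos δ = 9.7 × cos 10.05° = 9.6 m.

9.6 m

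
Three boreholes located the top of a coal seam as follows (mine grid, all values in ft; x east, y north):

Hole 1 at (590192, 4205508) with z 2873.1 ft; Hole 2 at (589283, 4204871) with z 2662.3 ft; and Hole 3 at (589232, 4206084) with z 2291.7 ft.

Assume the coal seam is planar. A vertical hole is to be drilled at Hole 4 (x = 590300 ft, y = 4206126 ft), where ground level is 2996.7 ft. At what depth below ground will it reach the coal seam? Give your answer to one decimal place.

Two edge vectors: Hole 1→Hole 2 = (-909, -637, -210.8), Hole 1→Hole 3 = (-960, 576, -581.4).
Normal n = (Hole 1→Hole 2) × (Hole 1→Hole 3) = (491772.6, -326124.6, -1135104).
So ∂z/∂x = −n_x/n_z = 0.433240126 and ∂z/∂y = −n_y/n_z = −0.287308123.
Intercept c from Hole 1: 2873.1 − 255694.86 + 1208276.61 = 955454.85.
At (590300, 4206126): z_contact = 255741.65 − 1208454.17 + 955454.85 = 2742.33 ft.
Depth below ground = 2996.7 − 2742.33 = 254.4 ft.

254.4 ft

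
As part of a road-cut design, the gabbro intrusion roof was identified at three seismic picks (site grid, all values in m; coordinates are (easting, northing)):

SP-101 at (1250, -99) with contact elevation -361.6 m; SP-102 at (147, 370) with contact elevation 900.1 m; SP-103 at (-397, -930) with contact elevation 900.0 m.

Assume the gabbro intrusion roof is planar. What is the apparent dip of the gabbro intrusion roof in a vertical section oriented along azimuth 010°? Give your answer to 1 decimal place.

Let the plane be z = a·E + b·N + c.
SP-102−SP-101: −1103a + 469b = 1261.7;  SP-103−SP-101: −1647a − 831b = 1261.6.
Solving gives a = −0.97106, b = 0.40643.
Unit vector along 010° is (sin 10°, cos 10°) = (0.1736, 0.9848).
Slope in that direction = a·(0.1736) + b·(0.9848) = 0.23163.
Apparent dip = arctan|0.23163| = 13.0° (true dip is 46.5°, so apparent ≤ true as expected).

13.0°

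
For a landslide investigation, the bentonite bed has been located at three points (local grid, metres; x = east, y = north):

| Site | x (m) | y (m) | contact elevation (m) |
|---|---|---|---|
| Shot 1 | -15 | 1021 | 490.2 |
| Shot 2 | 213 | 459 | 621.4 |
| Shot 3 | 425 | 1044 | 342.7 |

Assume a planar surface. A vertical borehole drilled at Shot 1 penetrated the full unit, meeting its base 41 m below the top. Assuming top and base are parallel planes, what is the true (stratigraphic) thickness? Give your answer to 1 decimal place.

37.0 m

Two edge vectors: Shot 1→Shot 2 = (228, -562, 131.2), Shot 1→Shot 3 = (440, 23, -147.5).
Normal n = (Shot 1→Shot 2) × (Shot 1→Shot 3) = (79877.4, 91358, 252524).
So ∂z/∂x = −n_x/n_z = −0.31632 and ∂z/∂y = −n_y/n_z = −0.36178.
|∇z| = √(a²+b²) = 0.48056, so dip δ = arctan(0.48056) = 25.67°.
True thickness = vertical thickness × cos δ = 41 × cos 25.67° = 37.0 m.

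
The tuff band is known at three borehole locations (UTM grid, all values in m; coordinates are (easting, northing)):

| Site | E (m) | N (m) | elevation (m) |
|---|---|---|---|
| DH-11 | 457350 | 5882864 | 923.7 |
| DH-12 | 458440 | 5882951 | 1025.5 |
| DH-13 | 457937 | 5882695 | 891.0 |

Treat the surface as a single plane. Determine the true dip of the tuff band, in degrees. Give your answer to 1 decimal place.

Let the plane be z = a·E + b·N + c.
DH-12−DH-11: 1090a + 87b = 101.8;  DH-13−DH-11: 587a − 169b = −32.7.
Solving gives a = 0.06103, b = 0.40547.
Gradient magnitude |∇z| = √(a² + b²) = √(0.00372 + 0.16441) = 0.41004.
True dip = arctan(0.41004) = 22.3°, dipping toward S (azimuth ≈ 189°).

22.3°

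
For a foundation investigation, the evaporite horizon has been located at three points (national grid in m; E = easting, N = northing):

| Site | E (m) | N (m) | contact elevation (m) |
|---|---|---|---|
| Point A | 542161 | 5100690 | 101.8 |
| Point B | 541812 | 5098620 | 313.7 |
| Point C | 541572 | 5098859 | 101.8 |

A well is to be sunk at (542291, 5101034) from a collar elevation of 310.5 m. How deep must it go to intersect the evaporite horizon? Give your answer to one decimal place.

195.8 m

Let the plane be z = a·E + b·N + c.
Point B−Point A: −349a − 2070b = 211.9;  Point C−Point A: −589a − 1831b = 0.
Solving gives a = 0.668703110, b = −0.215109848.
Then c = 101.8 − a·542161 − b·5100690 = 734765.70.
At (542291, 5101034): z_contact = 362631.68 − 1097282.65 + 734765.70 = 114.73 m.
Depth below ground = 310.5 − 114.73 = 195.8 m.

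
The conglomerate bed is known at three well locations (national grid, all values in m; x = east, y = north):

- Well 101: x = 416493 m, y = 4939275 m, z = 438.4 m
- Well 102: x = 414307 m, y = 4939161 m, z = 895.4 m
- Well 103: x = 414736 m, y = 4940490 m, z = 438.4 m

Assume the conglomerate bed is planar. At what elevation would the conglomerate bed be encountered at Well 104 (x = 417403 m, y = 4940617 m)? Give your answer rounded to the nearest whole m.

Two edge vectors: Well 101→Well 102 = (-2186, -114, 457), Well 101→Well 103 = (-1757, 1215, 0).
Normal n = (Well 101→Well 102) × (Well 101→Well 103) = (-555255, -802949, -2856288).
So ∂z/∂x = −n_x/n_z = −0.19439741 and ∂z/∂y = −n_y/n_z = −0.28111626.
Intercept c from Well 101: 438.4 + 80965.16 + 1388510.52 = 1469914.08.
At (417403, 4940617): z = −81142.1 − 1388887.8 + 1469914.08 = -115.8 m.

-116 m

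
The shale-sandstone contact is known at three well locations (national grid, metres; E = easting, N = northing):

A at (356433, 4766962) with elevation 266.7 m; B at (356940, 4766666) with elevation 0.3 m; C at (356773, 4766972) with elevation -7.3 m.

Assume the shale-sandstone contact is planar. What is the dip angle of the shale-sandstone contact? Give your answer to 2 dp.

Let the plane be z = a·E + b·N + c.
B−A: 507a − 296b = −266.4;  C−A: 340a + 10b = −274.
Solving gives a = −0.79243, b = −0.45731.
Gradient magnitude |∇z| = √(a² + b²) = √(0.62795 + 0.20913) = 0.91492.
True dip = arctan(0.91492) = 42.46°, dipping toward ENE (azimuth ≈ 060°).

42.46°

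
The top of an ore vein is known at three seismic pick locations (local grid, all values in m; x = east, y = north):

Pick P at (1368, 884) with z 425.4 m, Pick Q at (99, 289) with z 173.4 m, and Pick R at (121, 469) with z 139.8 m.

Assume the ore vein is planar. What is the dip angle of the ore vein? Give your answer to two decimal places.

Two edge vectors: Pick P→Pick Q = (-1269, -595, -252), Pick P→Pick R = (-1247, -415, -285.6).
Normal n = (Pick P→Pick Q) × (Pick P→Pick R) = (65352, -48182.4, -215330).
So ∂z/∂x = −n_x/n_z = 0.30350 and ∂z/∂y = −n_y/n_z = −0.22376.
Gradient magnitude |∇z| = √(a² + b²) = √(0.09211 + 0.05007) = 0.37707.
True dip = arctan(0.37707) = 20.66°, dipping toward NW (azimuth ≈ 306°).

20.66°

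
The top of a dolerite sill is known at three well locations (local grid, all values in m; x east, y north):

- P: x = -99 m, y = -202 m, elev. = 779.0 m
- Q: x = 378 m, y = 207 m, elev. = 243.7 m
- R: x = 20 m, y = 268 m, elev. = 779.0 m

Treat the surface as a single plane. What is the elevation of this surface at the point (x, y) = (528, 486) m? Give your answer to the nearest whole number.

Let the plane be z = a·x + b·y + c.
Q−P: 477a + 409b = −535.3;  R−P: 119a + 470b = 0.
Solving gives a = −1.43341, b = 0.36293.
Then c = 779 − a·-99 − b·-202 = 710.40.
At (528, 486): z = −756.8 + 176.4 + 710.40 = 129.9 m.

130 m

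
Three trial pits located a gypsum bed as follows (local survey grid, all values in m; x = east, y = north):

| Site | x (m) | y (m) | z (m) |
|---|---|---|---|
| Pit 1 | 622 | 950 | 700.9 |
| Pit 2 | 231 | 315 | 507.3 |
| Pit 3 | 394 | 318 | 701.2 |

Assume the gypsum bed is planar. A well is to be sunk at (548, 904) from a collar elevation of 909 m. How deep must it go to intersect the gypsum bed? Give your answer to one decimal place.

Let the plane be z = a·x + b·y + c.
Pit 2−Pit 1: −391a − 635b = −193.6;  Pit 3−Pit 1: −228a − 632b = 0.3.
Solving gives a = 1.19753, b = −0.43250.
Then c = 700.9 − a·622 − b·950 = 366.91.
At (548, 904): z_contact = 656.25 − 390.98 + 366.91 = 632.18 m.
Depth below ground = 909 − 632.18 = 276.8 m.

276.8 m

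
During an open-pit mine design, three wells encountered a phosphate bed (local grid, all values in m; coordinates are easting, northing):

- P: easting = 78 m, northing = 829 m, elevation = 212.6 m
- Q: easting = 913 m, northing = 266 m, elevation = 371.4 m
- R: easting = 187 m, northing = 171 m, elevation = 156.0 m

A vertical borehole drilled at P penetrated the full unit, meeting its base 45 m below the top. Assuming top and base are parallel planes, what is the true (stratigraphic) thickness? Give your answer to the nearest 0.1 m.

43.0 m

Let the plane be z = a·easting + b·northing + c.
Q−P: 835a − 563b = 158.8;  R−P: 109a − 658b = −56.6.
Solving gives a = 0.27938, b = 0.13230.
|∇z| = √(a²+b²) = 0.30912, so dip δ = arctan(0.30912) = 17.18°.
True thickness = vertical thickness × cos δ = 45 × cos 17.18° = 43.0 m.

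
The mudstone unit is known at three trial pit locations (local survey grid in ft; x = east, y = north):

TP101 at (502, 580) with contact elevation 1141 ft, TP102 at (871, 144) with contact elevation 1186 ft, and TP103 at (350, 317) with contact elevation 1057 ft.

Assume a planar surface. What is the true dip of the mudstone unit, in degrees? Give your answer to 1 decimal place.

Two edge vectors: TP101→TP102 = (369, -436, 45), TP101→TP103 = (-152, -263, -84).
Normal n = (TP101→TP102) × (TP101→TP103) = (48459, 24156, -163319).
So ∂z/∂x = −n_x/n_z = 0.29671 and ∂z/∂y = −n_y/n_z = 0.14791.
Gradient magnitude |∇z| = √(a² + b²) = √(0.08804 + 0.02188) = 0.33154.
True dip = arctan(0.33154) = 18.3°, dipping toward WSW (azimuth ≈ 244°).

18.3°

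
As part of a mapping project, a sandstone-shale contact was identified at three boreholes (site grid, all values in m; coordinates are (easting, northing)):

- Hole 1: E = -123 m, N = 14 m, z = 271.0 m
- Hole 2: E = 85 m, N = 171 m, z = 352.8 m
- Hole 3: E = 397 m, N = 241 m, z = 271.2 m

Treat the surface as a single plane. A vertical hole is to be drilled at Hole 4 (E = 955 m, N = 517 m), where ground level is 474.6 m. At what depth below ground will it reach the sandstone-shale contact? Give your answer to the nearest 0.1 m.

163.2 m

Let the plane be z = a·E + b·N + c.
Hole 2−Hole 1: 208a + 157b = 81.8;  Hole 3−Hole 1: 520a + 227b = 0.2.
Solving gives a = −0.53850, b = 1.23444.
Then c = 271 − a·-123 − b·14 = 187.48.
At (955, 517): z_contact = −514.26 + 638.21 + 187.48 = 311.42 m.
Depth below ground = 474.6 − 311.42 = 163.2 m.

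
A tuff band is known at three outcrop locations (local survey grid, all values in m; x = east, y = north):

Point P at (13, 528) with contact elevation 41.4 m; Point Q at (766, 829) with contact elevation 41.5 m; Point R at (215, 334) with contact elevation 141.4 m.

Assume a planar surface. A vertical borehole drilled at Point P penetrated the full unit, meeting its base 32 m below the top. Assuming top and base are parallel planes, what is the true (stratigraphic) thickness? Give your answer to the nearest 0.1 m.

29.8 m

Two edge vectors: Point P→Point Q = (753, 301, 0.1), Point P→Point R = (202, -194, 100).
Normal n = (Point P→Point Q) × (Point P→Point R) = (30119.4, -75279.8, -206884).
So ∂z/∂x = −n_x/n_z = 0.14559 and ∂z/∂y = −n_y/n_z = −0.36387.
|∇z| = √(a²+b²) = 0.39192, so dip δ = arctan(0.39192) = 21.40°.
True thickness = vertical thickness × cos δ = 32 × cos 21.40° = 29.8 m.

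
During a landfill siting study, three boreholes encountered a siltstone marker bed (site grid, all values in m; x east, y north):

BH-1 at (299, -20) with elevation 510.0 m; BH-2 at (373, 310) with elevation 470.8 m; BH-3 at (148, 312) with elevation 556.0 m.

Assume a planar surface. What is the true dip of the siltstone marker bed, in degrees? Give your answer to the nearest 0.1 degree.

Let the plane be z = a·x + b·y + c.
BH-2−BH-1: 74a + 330b = −39.2;  BH-3−BH-1: −151a + 332b = 46.
Solving gives a = −0.37897, b = −0.03381.
Gradient magnitude |∇z| = √(a² + b²) = √(0.14362 + 0.00114) = 0.38047.
True dip = arctan(0.38047) = 20.8°, dipping toward E (azimuth ≈ 085°).

20.8°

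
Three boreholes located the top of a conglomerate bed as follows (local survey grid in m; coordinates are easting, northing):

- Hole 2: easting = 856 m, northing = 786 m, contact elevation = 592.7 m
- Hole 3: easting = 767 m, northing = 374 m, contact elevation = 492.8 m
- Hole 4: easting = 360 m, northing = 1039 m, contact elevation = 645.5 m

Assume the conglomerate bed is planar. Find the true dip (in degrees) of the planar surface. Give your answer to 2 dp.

13.48°

Let the plane be z = a·easting + b·northing + c.
Hole 3−Hole 2: −89a − 412b = −99.9;  Hole 4−Hole 2: −496a + 253b = 52.8.
Solving gives a = 0.01552, b = 0.23912.
Gradient magnitude |∇z| = √(a² + b²) = √(0.00024 + 0.05718) = 0.23963.
True dip = arctan(0.23963) = 13.48°, dipping toward S (azimuth ≈ 184°).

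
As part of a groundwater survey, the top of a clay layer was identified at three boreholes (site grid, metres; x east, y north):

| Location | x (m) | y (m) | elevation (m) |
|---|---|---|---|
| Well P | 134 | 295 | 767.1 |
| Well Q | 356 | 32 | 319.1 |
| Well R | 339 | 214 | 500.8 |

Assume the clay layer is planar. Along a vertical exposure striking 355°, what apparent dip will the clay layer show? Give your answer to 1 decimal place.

Two edge vectors: Well P→Well Q = (222, -263, -448), Well P→Well R = (205, -81, -266.3).
Normal n = (Well P→Well Q) × (Well P→Well R) = (33748.9, -32721.4, 35933).
So ∂z/∂x = −n_x/n_z = −0.93922 and ∂z/∂y = −n_y/n_z = 0.91062.
Unit vector along 355° is (sin 355°, cos 355°) = (-0.0872, 0.9962).
Slope in that direction = a·(-0.0872) + b·(0.9962) = 0.98902.
Apparent dip = arctan|0.98902| = 44.7° (true dip is 52.6°, so apparent ≤ true as expected).

44.7°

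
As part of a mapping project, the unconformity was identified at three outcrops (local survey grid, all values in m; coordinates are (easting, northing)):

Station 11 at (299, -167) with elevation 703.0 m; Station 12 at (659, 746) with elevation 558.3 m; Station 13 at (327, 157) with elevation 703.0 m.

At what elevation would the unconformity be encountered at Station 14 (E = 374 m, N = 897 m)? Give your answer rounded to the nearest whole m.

Let the plane be z = a·E + b·N + c.
Station 12−Station 11: 360a + 913b = −144.7;  Station 13−Station 11: 28a + 324b = 0.
Solving gives a = −0.51477, b = 0.04449.
Then c = 703 − a·299 − b·-167 = 864.34.
At (374, 897): z = −192.5 + 39.9 + 864.34 = 711.7 m.

712 m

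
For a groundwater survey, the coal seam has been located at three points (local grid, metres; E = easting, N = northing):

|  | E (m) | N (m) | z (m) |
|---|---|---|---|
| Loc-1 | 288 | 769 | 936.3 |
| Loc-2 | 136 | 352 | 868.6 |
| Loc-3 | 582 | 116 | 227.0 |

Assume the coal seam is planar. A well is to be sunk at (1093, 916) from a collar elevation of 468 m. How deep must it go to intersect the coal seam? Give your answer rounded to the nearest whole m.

Two edge vectors: Loc-1→Loc-2 = (-152, -417, -67.7), Loc-1→Loc-3 = (294, -653, -709.3).
Normal n = (Loc-1→Loc-2) × (Loc-1→Loc-3) = (251570, -127717.4, 221854).
So ∂z/∂E = −n_x/n_z = −1.13394 and ∂z/∂N = −n_y/n_z = 0.57568.
Intercept c from Loc-1: 936.3 + 326.58 − 442.70 = 820.18.
At (1093, 916): z_contact = −1239.4 + 527.3 + 820.18 = 108.1 m.
Depth below ground = 468 − 108.1 = 360 m.

360 m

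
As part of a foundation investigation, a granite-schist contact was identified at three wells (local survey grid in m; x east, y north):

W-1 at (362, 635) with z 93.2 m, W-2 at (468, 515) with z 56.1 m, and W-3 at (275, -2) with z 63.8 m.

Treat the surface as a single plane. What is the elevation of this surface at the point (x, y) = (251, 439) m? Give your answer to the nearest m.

106 m

Let the plane be z = a·x + b·y + c.
W-2−W-1: 106a − 120b = −37.1;  W-3−W-1: −87a − 637b = −29.4.
Solving gives a = −0.25788, b = 0.08137.
Then c = 93.2 − a·362 − b·635 = 134.88.
At (251, 439): z = −64.7 + 35.7 + 134.88 = 105.9 m.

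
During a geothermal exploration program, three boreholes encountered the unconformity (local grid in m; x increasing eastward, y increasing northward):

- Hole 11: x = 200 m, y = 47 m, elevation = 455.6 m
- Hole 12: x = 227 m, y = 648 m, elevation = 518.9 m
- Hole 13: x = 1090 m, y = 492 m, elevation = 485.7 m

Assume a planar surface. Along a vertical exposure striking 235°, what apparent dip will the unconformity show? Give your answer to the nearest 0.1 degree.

2.6°

Let the plane be z = a·x + b·y + c.
Hole 12−Hole 11: 27a + 601b = 63.3;  Hole 13−Hole 11: 890a + 445b = 30.1.
Solving gives a = −0.01927, b = 0.10619.
Unit vector along 235° is (sin 235°, cos 235°) = (-0.8192, -0.5736).
Slope in that direction = a·(-0.8192) + b·(-0.5736) = −0.04512.
Apparent dip = arctan|0.04512| = 2.6° (true dip is 6.2°, so apparent ≤ true as expected).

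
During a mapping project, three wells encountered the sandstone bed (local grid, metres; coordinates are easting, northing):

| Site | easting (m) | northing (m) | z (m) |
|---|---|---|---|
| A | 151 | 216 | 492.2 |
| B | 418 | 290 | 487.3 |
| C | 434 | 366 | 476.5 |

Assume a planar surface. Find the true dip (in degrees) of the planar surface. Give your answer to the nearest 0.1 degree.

Two edge vectors: A→B = (267, 74, -4.9), A→C = (283, 150, -15.7).
Normal n = (A→B) × (A→C) = (-426.8, 2805.2, 19108).
So ∂z/∂easting = −n_x/n_z = 0.02234 and ∂z/∂northing = −n_y/n_z = −0.14681.
Gradient magnitude |∇z| = √(a² + b²) = √(0.00050 + 0.02155) = 0.14850.
True dip = arctan(0.14850) = 8.4°, dipping toward N (azimuth ≈ 351°).

8.4°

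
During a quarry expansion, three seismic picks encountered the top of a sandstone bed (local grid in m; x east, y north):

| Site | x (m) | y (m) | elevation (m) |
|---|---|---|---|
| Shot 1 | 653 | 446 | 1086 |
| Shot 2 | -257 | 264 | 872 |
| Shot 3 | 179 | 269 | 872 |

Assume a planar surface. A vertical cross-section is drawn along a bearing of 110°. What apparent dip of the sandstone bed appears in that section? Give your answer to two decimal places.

Let the plane be z = a·x + b·y + c.
Shot 2−Shot 1: −910a − 182b = −214;  Shot 3−Shot 1: −474a − 177b = −214.
Solving gives a = −0.01430, b = 1.24735.
Unit vector along 110° is (sin 110°, cos 110°) = (0.9397, -0.3420).
Slope in that direction = a·(0.9397) + b·(-0.3420) = −0.44006.
Apparent dip = arctan|0.44006| = 23.75° (true dip is 51.3°, so apparent ≤ true as expected).

23.75°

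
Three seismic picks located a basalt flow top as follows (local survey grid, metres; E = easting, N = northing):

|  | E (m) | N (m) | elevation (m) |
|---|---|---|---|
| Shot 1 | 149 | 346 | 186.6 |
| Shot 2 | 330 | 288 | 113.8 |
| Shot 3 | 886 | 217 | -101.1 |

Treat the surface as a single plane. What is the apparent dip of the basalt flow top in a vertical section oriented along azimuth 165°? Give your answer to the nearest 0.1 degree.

10.0°

Let the plane be z = a·E + b·N + c.
Shot 2−Shot 1: 181a − 58b = −72.8;  Shot 3−Shot 1: 737a − 129b = −287.7.
Solving gives a = −0.37611, b = 0.08145.
Unit vector along 165° is (sin 165°, cos 165°) = (0.2588, -0.9659).
Slope in that direction = a·(0.2588) + b·(-0.9659) = −0.17602.
Apparent dip = arctan|0.17602| = 10.0° (true dip is 21.0°, so apparent ≤ true as expected).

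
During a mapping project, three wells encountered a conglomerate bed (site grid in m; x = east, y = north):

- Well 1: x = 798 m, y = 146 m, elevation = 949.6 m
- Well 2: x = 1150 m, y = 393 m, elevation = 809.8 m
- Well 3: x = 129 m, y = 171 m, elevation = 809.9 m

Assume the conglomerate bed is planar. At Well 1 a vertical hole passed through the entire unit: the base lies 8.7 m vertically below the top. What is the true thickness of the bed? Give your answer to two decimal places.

Let the plane be z = a·x + b·y + c.
Well 2−Well 1: 352a + 247b = −139.8;  Well 3−Well 1: −669a + 25b = −139.7.
Solving gives a = 0.17818, b = −0.81992.
|∇z| = √(a²+b²) = 0.83905, so dip δ = arctan(0.83905) = 40.00°.
True thickness = vertical thickness × cos δ = 8.7 × cos 40.00° = 6.66 m.

6.66 m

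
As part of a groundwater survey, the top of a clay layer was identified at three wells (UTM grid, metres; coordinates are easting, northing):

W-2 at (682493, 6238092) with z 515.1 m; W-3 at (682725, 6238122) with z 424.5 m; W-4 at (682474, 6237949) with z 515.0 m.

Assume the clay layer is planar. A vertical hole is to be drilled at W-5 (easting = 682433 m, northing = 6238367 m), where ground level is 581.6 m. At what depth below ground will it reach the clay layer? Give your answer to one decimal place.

27.9 m

Two edge vectors: W-2→W-3 = (232, 30, -90.6), W-2→W-4 = (-19, -143, -0.1).
Normal n = (W-2→W-3) × (W-2→W-4) = (-12958.8, 1744.6, -32606).
So ∂z/∂easting = −n_x/n_z = −0.397436055 and ∂z/∂northing = −n_y/n_z = 0.053505490.
Intercept c from W-2: 515.1 + 271247.33 − 333772.17 = −62009.74.
At (682433, 6238367): z_contact = −271223.48 + 333786.88 − 62009.74 = 553.66 m.
Depth below ground = 581.6 − 553.66 = 27.9 m.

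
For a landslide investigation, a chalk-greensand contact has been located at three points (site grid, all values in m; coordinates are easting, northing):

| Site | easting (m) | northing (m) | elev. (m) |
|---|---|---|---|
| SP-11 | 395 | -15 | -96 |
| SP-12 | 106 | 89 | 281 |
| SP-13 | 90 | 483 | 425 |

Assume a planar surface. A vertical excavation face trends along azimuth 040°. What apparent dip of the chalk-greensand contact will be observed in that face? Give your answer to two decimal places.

27.57°

Let the plane be z = a·easting + b·northing + c.
SP-12−SP-11: −289a + 104b = 377;  SP-13−SP-11: −305a + 498b = 521.
Solving gives a = −1.19037, b = 0.31714.
Unit vector along 040° is (sin 40°, cos 40°) = (0.6428, 0.7660).
Slope in that direction = a·(0.6428) + b·(0.7660) = −0.52221.
Apparent dip = arctan|0.52221| = 27.57° (true dip is 50.9°, so apparent ≤ true as expected).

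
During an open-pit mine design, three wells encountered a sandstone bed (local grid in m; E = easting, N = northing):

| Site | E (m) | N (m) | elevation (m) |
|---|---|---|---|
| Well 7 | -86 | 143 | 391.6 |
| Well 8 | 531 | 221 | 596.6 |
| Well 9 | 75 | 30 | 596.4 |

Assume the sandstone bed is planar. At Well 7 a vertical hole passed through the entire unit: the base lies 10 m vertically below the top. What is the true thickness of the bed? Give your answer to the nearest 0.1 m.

Let the plane be z = a·E + b·N + c.
Well 8−Well 7: 617a + 78b = 205;  Well 9−Well 7: 161a − 113b = 204.8.
Solving gives a = 0.47569, b = −1.13463.
|∇z| = √(a²+b²) = 1.23032, so dip δ = arctan(1.23032) = 50.90°.
True thickness = vertical thickness × cos δ = 10 × cos 50.90° = 6.3 m.

6.3 m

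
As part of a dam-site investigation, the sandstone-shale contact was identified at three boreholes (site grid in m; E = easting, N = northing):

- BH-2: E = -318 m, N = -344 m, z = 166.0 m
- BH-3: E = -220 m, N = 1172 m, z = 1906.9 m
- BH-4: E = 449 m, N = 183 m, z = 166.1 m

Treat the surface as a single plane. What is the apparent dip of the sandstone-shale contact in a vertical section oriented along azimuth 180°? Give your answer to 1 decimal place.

Let the plane be z = a·E + b·N + c.
BH-3−BH-2: 98a + 1516b = 1740.9;  BH-4−BH-2: 767a + 527b = 0.1.
Solving gives a = −0.82556, b = 1.20172.
Unit vector along 180° is (sin 180°, cos 180°) = (0.0000, -1.0000).
Slope in that direction = a·(0.0000) + b·(-1.0000) = −1.20172.
Apparent dip = arctan|1.20172| = 50.2° (true dip is 55.6°, so apparent ≤ true as expected).

50.2°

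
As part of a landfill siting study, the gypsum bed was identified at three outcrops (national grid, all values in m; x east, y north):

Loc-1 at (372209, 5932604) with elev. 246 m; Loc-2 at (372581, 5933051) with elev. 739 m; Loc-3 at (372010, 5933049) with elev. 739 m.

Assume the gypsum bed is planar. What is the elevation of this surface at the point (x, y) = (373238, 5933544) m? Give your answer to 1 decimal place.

1281.8 m

Two edge vectors: Loc-1→Loc-2 = (372, 447, 493), Loc-1→Loc-3 = (-199, 445, 493).
Normal n = (Loc-1→Loc-2) × (Loc-1→Loc-3) = (986, -281503, 254493).
So ∂z/∂x = −n_x/n_z = −0.003874370 and ∂z/∂y = −n_y/n_z = 1.106132585.
Intercept c from Loc-1: 246 + 1442.08 − 6562246.60 = −6560558.52.
At (373238, 5933544): z = −1446.1 + 6563286.4 − 6560558.52 = 1281.8 m.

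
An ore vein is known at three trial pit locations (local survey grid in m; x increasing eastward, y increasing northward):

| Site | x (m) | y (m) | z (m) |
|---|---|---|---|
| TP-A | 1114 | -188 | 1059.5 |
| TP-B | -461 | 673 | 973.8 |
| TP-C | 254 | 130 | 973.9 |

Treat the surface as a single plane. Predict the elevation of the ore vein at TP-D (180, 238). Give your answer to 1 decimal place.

Let the plane be z = a·x + b·y + c.
TP-B−TP-A: −1575a + 861b = −85.7;  TP-C−TP-A: −860a + 318b = −85.6.
Solving gives a = 0.193853, b = 0.255073.
Then c = 1059.5 − a·1114 − b·-188 = 891.50.
At (180, 238): z = 34.9 + 60.7 + 891.50 = 987.1 m.

987.1 m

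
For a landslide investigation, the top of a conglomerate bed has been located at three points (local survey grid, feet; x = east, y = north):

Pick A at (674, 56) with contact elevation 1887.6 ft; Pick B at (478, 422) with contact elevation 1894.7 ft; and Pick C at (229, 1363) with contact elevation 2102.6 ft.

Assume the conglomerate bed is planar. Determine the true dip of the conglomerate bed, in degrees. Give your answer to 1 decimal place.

Let the plane be z = a·x + b·y + c.
Pick B−Pick A: −196a + 366b = 7.1;  Pick C−Pick A: −445a + 1307b = 215.
Solving gives a = 0.74393, b = 0.41779.
Gradient magnitude |∇z| = √(a² + b²) = √(0.55343 + 0.17455) = 0.85322.
True dip = arctan(0.85322) = 40.5°, dipping toward WSW (azimuth ≈ 241°).

40.5°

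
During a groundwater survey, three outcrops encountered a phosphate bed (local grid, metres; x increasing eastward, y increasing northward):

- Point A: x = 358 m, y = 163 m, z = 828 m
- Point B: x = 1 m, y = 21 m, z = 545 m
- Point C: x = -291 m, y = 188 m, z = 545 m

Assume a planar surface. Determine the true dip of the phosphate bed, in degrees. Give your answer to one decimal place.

Let the plane be z = a·x + b·y + c.
Point B−Point A: −357a − 142b = −283;  Point C−Point A: −649a + 25b = −283.
Solving gives a = 0.46755, b = 0.81751.
Gradient magnitude |∇z| = √(a² + b²) = √(0.21860 + 0.66832) = 0.94176.
True dip = arctan(0.94176) = 43.3°, dipping toward SSW (azimuth ≈ 210°).

43.3°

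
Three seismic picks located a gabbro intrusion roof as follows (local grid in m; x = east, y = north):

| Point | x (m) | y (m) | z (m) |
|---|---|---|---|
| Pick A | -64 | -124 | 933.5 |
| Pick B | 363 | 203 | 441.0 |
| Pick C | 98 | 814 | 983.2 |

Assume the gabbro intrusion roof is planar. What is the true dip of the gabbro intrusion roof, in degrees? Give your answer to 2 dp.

Two edge vectors: Pick A→Pick B = (427, 327, -492.5), Pick A→Pick C = (162, 938, 49.7).
Normal n = (Pick A→Pick B) × (Pick A→Pick C) = (478216.9, -101006.9, 347552).
So ∂z/∂x = −n_x/n_z = −1.37596 and ∂z/∂y = −n_y/n_z = 0.29062.
Gradient magnitude |∇z| = √(a² + b²) = √(1.89326 + 0.08446) = 1.40632.
True dip = arctan(1.40632) = 54.58°, dipping toward ESE (azimuth ≈ 102°).

54.58°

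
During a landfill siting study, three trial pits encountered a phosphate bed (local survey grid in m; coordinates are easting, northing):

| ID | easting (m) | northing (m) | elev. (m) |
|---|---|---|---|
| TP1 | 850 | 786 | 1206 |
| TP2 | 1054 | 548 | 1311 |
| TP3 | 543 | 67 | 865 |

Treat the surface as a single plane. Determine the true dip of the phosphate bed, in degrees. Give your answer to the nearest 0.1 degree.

Let the plane be z = a·easting + b·northing + c.
TP2−TP1: 204a − 238b = 105;  TP3−TP1: −307a − 719b = −341.
Solving gives a = 0.71290, b = 0.16988.
Gradient magnitude |∇z| = √(a² + b²) = √(0.50822 + 0.02886) = 0.73286.
True dip = arctan(0.73286) = 36.2°, dipping toward WSW (azimuth ≈ 257°).

36.2°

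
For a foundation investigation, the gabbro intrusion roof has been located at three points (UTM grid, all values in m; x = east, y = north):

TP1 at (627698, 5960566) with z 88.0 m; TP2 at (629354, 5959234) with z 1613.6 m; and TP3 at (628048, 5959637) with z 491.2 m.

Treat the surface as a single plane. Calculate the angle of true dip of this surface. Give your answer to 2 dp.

39.70°

Two edge vectors: TP1→TP2 = (1656, -1332, 1525.6), TP1→TP3 = (350, -929, 403.2).
Normal n = (TP1→TP2) × (TP1→TP3) = (880220, -133739.2, -1072224).
So ∂z/∂x = −n_x/n_z = 0.82093 and ∂z/∂y = −n_y/n_z = −0.12473.
Gradient magnitude |∇z| = √(a² + b²) = √(0.67392 + 0.01556) = 0.83035.
True dip = arctan(0.83035) = 39.70°, dipping toward W (azimuth ≈ 279°).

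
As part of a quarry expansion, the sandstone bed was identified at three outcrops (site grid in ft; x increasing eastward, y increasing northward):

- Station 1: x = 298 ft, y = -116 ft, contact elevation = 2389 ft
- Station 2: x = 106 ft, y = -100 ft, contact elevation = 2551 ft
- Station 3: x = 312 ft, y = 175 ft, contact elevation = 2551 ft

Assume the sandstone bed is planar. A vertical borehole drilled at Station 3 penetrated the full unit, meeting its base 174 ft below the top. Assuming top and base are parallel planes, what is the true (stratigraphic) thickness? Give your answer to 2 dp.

123.51 ft

Let the plane be z = a·x + b·y + c.
Station 2−Station 1: −192a + 16b = 162;  Station 3−Station 1: 14a + 291b = 162.
Solving gives a = −0.79417, b = 0.59491.
|∇z| = √(a²+b²) = 0.99228, so dip δ = arctan(0.99228) = 44.78°.
True thickness = vertical thickness × cos δ = 174 × cos 44.78° = 123.51 ft.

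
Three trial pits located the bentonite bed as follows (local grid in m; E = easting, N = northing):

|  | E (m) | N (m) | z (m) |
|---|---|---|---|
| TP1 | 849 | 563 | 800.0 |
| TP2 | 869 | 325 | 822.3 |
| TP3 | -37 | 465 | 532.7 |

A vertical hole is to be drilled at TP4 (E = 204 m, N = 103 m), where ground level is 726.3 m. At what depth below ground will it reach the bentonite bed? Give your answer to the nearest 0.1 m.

Two edge vectors: TP1→TP2 = (20, -238, 22.3), TP1→TP3 = (-886, -98, -267.3).
Normal n = (TP1→TP2) × (TP1→TP3) = (65802.8, -14411.8, -212828).
So ∂z/∂E = −n_x/n_z = 0.30918 and ∂z/∂N = −n_y/n_z = −0.06772.
Intercept c from TP1: 800 − 262.50 + 38.12 = 575.63.
At (204, 103): z_contact = 63.07 − 6.97 + 575.63 = 631.73 m.
Depth below ground = 726.3 − 631.73 = 94.6 m.

94.6 m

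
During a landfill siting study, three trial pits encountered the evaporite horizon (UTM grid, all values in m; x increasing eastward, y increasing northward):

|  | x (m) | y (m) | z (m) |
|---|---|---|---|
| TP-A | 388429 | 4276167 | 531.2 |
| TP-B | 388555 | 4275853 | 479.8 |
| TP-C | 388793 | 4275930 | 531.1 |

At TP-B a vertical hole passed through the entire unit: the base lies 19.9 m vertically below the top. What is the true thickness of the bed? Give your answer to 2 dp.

Two edge vectors: TP-A→TP-B = (126, -314, -51.4), TP-A→TP-C = (364, -237, -0.1).
Normal n = (TP-A→TP-B) × (TP-A→TP-C) = (-12150.4, -18697, 84434).
So ∂z/∂x = −n_x/n_z = 0.14390 and ∂z/∂y = −n_y/n_z = 0.22144.
|∇z| = √(a²+b²) = 0.26409, so dip δ = arctan(0.26409) = 14.79°.
True thickness = vertical thickness × cos δ = 19.9 × cos 14.79° = 19.24 m.

19.24 m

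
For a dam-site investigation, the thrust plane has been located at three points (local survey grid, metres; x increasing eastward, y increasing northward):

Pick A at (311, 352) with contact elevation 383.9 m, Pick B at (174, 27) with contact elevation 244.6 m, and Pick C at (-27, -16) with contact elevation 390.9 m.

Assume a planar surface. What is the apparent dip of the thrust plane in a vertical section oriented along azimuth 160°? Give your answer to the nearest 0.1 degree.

Two edge vectors: Pick A→Pick B = (-137, -325, -139.3), Pick A→Pick C = (-338, -368, 7).
Normal n = (Pick A→Pick B) × (Pick A→Pick C) = (-53537.4, 48042.4, -59434).
So ∂z/∂x = −n_x/n_z = −0.90079 and ∂z/∂y = −n_y/n_z = 0.80833.
Unit vector along 160° is (sin 160°, cos 160°) = (0.3420, -0.9397).
Slope in that direction = a·(0.3420) + b·(-0.9397) = −1.06767.
Apparent dip = arctan|1.06767| = 46.9° (true dip is 50.4°, so apparent ≤ true as expected).

46.9°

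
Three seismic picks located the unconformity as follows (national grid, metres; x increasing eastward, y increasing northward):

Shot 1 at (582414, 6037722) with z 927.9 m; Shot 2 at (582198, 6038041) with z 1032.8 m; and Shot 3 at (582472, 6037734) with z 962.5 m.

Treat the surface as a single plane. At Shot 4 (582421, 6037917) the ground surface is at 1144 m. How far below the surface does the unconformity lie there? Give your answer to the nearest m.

Two edge vectors: Shot 1→Shot 2 = (-216, 319, 104.9), Shot 1→Shot 3 = (58, 12, 34.6).
Normal n = (Shot 1→Shot 2) × (Shot 1→Shot 3) = (9778.6, 13557.8, -21094).
So ∂z/∂x = −n_x/n_z = 0.46357258 and ∂z/∂y = −n_y/n_z = 0.64273253.
Intercept c from Shot 1: 927.9 − 269991.16 − 3880640.34 = −4149703.60.
At (582421, 6037917): z_contact = 269994.4 + 3880765.7 − 4149703.60 = 1056.5 m.
Depth below ground = 1144 − 1056.5 = 88 m.

88 m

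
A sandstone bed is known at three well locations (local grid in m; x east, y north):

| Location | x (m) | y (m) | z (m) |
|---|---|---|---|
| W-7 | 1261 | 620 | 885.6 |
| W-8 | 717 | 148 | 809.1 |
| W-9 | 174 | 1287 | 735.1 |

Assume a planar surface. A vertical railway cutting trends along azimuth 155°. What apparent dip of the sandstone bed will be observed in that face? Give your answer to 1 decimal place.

Two edge vectors: W-7→W-8 = (-544, -472, -76.5), W-7→W-9 = (-1087, 667, -150.5).
Normal n = (W-7→W-8) × (W-7→W-9) = (122061.5, 1283.5, -875912).
So ∂z/∂x = −n_x/n_z = 0.13935 and ∂z/∂y = −n_y/n_z = 0.00147.
Unit vector along 155° is (sin 155°, cos 155°) = (0.4226, -0.9063).
Slope in that direction = a·(0.4226) + b·(-0.9063) = 0.05757.
Apparent dip = arctan|0.05757| = 3.3° (true dip is 7.9°, so apparent ≤ true as expected).

3.3°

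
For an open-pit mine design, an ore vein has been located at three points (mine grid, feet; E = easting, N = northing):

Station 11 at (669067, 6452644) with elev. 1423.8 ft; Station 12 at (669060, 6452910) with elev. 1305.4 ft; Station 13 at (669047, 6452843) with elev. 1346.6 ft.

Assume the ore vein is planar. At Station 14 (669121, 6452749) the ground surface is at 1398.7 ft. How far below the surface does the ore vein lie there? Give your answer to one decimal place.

Let the plane be z = a·E + b·N + c.
Station 12−Station 11: −7a + 266b = −118.4;  Station 13−Station 11: −20a + 199b = −77.2.
Solving gives a = −0.770664629, b = −0.465393430.
Then c = 1423.8 − a·669067 − b·6452644 = 3520068.20.
At (669121, 6452749): z_contact = −515667.89 − 3003066.99 + 3520068.20 = 1333.32 ft.
Depth below ground = 1398.7 − 1333.32 = 65.4 ft.

65.4 ft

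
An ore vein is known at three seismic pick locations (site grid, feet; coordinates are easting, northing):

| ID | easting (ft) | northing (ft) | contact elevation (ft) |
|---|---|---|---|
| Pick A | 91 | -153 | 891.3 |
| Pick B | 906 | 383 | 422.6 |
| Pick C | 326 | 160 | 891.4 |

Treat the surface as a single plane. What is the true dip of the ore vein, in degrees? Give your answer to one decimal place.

Two edge vectors: Pick A→Pick B = (815, 536, -468.7), Pick A→Pick C = (235, 313, 0.1).
Normal n = (Pick A→Pick B) × (Pick A→Pick C) = (146756.7, -110226, 129135).
So ∂z/∂easting = −n_x/n_z = −1.13646 and ∂z/∂northing = −n_y/n_z = 0.85357.
Gradient magnitude |∇z| = √(a² + b²) = √(1.29154 + 0.72858) = 1.42131.
True dip = arctan(1.42131) = 54.9°, dipping toward SE (azimuth ≈ 127°).

54.9°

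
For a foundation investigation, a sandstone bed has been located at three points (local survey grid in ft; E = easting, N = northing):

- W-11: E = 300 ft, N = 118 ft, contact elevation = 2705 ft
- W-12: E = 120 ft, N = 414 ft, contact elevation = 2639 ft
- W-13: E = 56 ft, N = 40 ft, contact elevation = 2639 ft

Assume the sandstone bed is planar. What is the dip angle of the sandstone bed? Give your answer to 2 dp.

Two edge vectors: W-11→W-12 = (-180, 296, -66), W-11→W-13 = (-244, -78, -66).
Normal n = (W-11→W-12) × (W-11→W-13) = (-24684, 4224, 86264).
So ∂z/∂E = −n_x/n_z = 0.28614 and ∂z/∂N = −n_y/n_z = −0.04897.
Gradient magnitude |∇z| = √(a² + b²) = √(0.08188 + 0.00240) = 0.29030.
True dip = arctan(0.29030) = 16.19°, dipping toward W (azimuth ≈ 280°).

16.19°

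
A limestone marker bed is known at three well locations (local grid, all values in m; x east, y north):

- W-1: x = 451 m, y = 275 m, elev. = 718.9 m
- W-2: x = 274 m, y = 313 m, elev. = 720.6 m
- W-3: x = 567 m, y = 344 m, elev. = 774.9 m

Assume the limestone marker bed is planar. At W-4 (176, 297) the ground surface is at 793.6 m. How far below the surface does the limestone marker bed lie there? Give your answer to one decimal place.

94.6 m

Let the plane be z = a·x + b·y + c.
W-2−W-1: −177a + 38b = 1.7;  W-3−W-1: 116a + 69b = 56.
Solving gives a = 0.12097, b = 0.60822.
Then c = 718.9 − a·451 − b·275 = 497.08.
At (176, 297): z_contact = 21.29 + 180.64 + 497.08 = 699.01 m.
Depth below ground = 793.6 − 699.01 = 94.6 m.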